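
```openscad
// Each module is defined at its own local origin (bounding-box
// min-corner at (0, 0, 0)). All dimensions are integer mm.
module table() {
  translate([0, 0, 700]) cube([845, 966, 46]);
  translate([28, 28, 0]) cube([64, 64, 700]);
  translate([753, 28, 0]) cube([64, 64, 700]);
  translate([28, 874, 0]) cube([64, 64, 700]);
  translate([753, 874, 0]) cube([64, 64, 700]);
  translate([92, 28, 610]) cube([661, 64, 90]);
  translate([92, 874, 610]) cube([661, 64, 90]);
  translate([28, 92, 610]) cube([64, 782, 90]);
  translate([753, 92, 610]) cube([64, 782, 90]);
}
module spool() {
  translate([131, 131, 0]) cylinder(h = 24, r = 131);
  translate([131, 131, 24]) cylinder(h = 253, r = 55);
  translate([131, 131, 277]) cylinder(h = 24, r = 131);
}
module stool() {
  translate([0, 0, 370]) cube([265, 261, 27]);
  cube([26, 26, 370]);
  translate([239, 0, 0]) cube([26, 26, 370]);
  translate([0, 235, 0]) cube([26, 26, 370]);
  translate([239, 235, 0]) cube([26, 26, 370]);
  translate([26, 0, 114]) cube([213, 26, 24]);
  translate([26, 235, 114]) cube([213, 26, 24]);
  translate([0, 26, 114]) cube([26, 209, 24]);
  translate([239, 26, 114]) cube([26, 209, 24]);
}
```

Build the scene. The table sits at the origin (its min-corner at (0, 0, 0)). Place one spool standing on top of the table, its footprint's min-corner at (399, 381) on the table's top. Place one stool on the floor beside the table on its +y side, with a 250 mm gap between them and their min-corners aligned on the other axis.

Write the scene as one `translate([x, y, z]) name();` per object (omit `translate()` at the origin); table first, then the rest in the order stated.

table();
translate([399, 381, 746]) spool();
translate([0, 1216, 0]) stool();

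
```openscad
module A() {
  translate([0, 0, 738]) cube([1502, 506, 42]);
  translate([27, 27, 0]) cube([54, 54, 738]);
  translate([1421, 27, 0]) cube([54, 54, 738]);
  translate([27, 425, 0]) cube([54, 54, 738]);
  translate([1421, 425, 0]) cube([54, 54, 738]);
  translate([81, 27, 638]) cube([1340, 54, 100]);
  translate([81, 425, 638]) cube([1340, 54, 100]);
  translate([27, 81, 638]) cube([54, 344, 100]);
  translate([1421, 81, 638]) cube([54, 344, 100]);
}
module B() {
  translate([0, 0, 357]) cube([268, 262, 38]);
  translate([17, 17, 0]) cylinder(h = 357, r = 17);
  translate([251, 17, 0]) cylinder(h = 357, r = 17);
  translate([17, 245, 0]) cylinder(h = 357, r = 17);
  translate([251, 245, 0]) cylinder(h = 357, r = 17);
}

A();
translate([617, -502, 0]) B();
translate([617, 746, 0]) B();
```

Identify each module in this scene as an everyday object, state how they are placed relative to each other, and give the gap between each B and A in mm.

Each stool's nearest face is 240 mm from the table's bounding box.

A is a table. B is a stool. Two stools sit around the table at the −y, +y sides. The gap between each stool and the table is 240 mm.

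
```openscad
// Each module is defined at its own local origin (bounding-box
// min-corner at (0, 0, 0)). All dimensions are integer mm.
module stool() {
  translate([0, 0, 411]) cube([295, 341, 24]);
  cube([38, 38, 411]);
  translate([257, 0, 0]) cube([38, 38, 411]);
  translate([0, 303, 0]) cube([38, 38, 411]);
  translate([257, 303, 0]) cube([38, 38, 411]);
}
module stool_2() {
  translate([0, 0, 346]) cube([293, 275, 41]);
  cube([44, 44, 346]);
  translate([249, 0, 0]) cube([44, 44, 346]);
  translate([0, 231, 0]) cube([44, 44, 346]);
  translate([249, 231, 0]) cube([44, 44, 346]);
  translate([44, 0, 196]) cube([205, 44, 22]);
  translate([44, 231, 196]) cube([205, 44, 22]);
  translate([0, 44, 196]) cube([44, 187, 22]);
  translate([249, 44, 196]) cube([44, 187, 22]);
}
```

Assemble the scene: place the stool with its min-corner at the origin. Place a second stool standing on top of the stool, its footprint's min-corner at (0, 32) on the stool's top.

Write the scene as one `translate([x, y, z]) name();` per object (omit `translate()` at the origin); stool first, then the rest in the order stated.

stool();
translate([0, 32, 435]) stool_2();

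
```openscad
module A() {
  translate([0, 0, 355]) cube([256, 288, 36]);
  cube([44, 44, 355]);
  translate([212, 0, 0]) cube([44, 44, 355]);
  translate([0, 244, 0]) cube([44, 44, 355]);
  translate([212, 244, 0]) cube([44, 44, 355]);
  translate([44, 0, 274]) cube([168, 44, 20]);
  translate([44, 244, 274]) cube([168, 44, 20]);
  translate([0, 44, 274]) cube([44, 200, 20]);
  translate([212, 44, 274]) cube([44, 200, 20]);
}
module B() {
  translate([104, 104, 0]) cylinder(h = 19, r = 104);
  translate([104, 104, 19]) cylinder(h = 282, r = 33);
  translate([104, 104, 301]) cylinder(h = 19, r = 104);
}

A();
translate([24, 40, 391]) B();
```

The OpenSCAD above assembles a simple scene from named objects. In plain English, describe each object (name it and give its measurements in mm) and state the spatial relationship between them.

A is a four-legged stool. The seat is a 256×288×36 mm slab whose top surface is at z = 391 mm; four square legs, each 44×44 mm in cross-section, run from the floor (z = 0) to the underside of the seat, each flush with a corner of the seat. Four stretchers, 44 mm wide and 20 mm tall, connect adjacent legs with their undersides at z = 274 mm, each running between the inner faces of the legs it joins and aligned with the legs' outer faces on the other axis.

B is a spool: two coaxial disc flanges of radius 104 mm and thickness 19 mm, joined by a core cylinder of radius 33 mm and height 282 mm. The lower flange rests on z = 0 and the three cylinders share a vertical axis.

The spool is on top of the stool, centred.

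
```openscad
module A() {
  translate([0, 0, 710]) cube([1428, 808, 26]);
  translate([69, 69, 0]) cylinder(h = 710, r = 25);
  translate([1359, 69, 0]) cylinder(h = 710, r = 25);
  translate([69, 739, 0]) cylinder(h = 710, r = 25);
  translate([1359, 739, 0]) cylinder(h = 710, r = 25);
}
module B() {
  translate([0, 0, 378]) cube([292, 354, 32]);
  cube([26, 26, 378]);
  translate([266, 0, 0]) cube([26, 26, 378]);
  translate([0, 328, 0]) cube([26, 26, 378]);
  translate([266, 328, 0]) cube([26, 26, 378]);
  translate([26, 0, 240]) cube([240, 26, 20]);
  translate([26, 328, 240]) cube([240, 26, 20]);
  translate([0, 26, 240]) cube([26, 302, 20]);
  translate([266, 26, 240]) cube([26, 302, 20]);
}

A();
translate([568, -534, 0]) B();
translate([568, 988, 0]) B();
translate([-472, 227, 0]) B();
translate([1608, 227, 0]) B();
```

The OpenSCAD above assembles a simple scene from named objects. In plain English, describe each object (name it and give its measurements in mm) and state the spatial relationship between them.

A is a table with a 1428×808 mm rectangular top, 26 mm thick, top surface at z = 736 mm, supported by four round legs of 50 mm diameter, each leg's bounding box inset 44 mm from the nearest pair of top edges, running from the floor.

B is a four-legged stool. The seat is a 292×354×32 mm slab whose top surface is at z = 410 mm; four square legs, each 26×26 mm in cross-section, run from the floor (z = 0) to the underside of the seat, each flush with a corner of the seat. Four stretchers, 26 mm wide and 20 mm tall, connect adjacent legs with their undersides at z = 240 mm, each running between the inner faces of the legs it joins and aligned with the legs' outer faces on the other axis.

Four stools sit around the table at the −y, +y, −x, +x sides.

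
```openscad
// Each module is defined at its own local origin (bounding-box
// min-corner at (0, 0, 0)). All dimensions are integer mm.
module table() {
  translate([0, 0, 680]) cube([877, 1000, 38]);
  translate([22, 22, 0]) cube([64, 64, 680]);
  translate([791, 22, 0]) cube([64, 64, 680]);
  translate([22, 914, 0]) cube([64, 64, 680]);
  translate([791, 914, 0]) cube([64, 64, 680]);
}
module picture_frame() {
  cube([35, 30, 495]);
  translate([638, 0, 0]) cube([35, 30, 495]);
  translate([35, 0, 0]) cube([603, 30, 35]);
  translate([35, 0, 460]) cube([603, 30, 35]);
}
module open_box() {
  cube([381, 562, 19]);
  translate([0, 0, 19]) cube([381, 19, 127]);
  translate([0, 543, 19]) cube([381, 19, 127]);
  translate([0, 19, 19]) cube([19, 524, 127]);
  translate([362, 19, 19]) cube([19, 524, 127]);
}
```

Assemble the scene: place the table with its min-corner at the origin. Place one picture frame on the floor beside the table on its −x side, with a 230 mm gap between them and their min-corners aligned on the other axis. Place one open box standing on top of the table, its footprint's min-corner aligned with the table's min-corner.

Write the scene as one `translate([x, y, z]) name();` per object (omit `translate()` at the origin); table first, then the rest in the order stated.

table();
translate([-903, 0, 0]) picture_frame();
translate([0, 0, 718]) open_box();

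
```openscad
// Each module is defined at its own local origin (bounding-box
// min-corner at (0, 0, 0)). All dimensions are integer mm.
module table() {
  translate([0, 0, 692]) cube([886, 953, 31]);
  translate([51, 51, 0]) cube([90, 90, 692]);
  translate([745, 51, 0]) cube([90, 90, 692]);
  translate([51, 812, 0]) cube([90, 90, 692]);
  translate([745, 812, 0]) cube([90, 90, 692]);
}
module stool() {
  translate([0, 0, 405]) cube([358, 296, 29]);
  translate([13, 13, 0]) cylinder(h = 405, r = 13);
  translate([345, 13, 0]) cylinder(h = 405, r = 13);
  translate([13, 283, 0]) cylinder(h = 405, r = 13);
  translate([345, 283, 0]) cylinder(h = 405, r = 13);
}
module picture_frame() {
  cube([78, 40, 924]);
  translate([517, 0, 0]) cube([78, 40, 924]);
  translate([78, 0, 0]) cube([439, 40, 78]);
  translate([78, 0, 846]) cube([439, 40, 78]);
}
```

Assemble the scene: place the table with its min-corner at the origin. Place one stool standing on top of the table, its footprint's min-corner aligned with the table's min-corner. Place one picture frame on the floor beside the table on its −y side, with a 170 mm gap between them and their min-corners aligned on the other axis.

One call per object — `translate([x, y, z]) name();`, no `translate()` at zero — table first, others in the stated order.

table();
translate([0, 0, 723]) stool();
translate([0, -210, 0]) picture_frame();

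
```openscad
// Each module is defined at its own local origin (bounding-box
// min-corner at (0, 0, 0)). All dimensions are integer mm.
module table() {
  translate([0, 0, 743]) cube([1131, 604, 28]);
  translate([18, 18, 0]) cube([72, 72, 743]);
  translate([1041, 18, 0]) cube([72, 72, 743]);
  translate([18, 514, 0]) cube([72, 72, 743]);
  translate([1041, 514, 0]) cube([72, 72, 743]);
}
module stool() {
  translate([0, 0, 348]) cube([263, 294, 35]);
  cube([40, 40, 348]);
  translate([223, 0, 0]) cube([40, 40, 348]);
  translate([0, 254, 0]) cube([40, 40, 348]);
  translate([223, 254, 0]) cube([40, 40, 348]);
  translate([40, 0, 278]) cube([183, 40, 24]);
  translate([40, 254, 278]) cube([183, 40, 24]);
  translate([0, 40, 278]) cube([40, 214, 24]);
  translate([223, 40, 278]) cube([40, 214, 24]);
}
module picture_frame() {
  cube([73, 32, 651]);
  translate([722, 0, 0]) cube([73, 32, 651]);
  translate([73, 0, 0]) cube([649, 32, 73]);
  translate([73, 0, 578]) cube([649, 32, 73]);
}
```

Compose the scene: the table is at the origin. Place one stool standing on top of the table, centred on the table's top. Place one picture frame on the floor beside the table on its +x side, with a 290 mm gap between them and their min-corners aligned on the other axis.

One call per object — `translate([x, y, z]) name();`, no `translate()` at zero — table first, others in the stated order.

table();
translate([434, 155, 771]) stool();
translate([1421, 0, 0]) picture_frame();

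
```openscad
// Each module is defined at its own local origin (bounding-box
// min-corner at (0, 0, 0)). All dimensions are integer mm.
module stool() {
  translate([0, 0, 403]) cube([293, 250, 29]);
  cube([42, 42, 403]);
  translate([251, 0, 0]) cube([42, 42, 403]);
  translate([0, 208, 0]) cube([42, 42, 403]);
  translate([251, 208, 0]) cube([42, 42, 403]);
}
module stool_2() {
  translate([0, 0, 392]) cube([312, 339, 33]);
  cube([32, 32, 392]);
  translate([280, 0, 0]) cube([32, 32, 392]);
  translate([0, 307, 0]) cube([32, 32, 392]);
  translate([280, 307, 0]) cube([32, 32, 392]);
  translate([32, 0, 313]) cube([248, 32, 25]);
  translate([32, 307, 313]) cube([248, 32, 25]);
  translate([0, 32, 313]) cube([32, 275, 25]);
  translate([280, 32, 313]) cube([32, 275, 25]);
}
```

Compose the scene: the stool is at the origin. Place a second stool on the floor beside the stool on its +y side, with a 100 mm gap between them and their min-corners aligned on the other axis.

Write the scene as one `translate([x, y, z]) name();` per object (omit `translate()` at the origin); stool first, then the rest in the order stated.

stool();
translate([0, 350, 0]) stool_2();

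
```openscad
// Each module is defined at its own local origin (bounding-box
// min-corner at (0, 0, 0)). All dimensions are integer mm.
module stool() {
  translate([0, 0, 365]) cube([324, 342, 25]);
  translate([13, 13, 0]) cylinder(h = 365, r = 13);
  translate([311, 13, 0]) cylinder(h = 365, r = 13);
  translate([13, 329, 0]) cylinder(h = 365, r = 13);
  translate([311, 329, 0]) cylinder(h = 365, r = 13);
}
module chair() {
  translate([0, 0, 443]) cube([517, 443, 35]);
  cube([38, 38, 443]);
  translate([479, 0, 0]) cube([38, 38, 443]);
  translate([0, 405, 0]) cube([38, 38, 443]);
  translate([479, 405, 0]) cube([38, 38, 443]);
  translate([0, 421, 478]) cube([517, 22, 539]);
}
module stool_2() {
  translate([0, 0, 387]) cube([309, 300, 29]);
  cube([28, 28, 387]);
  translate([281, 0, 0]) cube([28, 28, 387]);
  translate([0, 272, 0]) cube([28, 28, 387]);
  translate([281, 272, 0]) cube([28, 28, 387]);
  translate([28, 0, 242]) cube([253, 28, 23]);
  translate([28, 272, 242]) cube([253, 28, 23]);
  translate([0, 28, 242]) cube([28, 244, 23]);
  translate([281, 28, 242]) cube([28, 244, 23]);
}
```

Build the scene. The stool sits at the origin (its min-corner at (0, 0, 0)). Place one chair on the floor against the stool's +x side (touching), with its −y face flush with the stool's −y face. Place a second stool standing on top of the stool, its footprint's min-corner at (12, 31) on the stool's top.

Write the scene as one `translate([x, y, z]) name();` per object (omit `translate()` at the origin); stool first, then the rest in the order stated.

stool();
translate([324, 0, 0]) chair();
translate([12, 31, 390]) stool_2();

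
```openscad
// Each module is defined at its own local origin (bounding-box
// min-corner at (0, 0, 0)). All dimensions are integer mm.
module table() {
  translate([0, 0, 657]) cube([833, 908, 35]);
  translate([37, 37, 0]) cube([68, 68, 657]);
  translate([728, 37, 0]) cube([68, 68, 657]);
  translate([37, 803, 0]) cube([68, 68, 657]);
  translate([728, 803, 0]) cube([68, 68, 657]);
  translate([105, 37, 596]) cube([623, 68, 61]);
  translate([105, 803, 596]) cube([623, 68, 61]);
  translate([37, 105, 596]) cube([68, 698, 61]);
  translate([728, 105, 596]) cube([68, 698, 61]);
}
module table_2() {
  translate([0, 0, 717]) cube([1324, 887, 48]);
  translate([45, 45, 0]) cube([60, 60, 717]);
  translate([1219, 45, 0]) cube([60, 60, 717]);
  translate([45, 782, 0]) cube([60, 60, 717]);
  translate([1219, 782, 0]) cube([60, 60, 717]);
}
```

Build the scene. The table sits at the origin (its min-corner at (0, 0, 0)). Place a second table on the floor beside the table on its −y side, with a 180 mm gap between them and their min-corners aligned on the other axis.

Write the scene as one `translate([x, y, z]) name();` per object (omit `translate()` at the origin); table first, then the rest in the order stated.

table();
translate([0, -1067, 0]) table_2();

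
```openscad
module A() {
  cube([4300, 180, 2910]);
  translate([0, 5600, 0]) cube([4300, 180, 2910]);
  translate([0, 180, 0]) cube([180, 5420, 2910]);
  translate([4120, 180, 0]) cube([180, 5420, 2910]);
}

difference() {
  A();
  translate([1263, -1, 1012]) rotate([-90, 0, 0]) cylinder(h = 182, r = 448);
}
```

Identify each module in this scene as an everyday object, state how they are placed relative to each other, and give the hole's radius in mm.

A is a house frame. The house frame has a circular hole through its front wall. The hole's radius is 448 mm.

The subtracted cylinder has r = 448 mm.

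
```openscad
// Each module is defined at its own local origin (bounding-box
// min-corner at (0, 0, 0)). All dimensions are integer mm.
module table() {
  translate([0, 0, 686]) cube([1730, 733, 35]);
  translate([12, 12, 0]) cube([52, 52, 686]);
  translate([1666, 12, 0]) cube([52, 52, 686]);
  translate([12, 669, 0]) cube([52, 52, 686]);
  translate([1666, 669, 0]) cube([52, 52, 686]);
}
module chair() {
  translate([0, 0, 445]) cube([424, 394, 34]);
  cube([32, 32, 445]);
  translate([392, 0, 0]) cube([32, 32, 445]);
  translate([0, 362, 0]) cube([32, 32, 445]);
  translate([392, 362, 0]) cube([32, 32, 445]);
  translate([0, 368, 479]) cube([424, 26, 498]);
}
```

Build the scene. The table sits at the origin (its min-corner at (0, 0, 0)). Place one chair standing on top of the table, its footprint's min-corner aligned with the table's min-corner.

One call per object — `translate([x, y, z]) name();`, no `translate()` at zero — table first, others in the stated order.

table();
translate([0, 0, 721]) chair();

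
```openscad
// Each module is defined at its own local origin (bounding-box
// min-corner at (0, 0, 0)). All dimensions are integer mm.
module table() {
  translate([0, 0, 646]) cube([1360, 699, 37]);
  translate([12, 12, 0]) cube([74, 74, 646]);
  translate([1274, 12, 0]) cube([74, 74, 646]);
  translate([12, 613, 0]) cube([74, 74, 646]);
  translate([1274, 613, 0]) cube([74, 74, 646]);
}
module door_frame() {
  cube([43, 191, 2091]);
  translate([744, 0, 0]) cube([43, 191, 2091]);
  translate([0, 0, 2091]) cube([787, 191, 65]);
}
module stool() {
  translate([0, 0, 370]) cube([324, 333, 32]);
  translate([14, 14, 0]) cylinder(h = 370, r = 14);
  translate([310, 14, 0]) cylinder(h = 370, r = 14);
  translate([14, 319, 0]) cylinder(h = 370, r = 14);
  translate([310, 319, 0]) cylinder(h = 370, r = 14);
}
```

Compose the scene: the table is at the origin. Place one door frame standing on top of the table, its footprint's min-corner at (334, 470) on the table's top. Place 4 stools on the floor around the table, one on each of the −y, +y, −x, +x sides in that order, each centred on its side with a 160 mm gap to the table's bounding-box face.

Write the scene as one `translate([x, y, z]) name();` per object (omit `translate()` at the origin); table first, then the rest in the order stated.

table();
translate([334, 470, 683]) door_frame();
translate([518, -493, 0]) stool();
translate([518, 859, 0]) stool();
translate([-484, 183, 0]) stool();
translate([1520, 183, 0]) stool();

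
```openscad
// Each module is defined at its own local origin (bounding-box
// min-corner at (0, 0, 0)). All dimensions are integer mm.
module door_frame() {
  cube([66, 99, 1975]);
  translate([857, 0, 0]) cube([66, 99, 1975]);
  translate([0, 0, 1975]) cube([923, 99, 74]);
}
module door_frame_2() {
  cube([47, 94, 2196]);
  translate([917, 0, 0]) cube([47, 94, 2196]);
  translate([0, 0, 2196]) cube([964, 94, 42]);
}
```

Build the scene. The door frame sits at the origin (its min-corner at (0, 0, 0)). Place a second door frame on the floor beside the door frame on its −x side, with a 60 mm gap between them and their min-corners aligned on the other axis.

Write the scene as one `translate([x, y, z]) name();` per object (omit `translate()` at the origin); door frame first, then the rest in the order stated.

door_frame();
translate([-1024, 0, 0]) door_frame_2();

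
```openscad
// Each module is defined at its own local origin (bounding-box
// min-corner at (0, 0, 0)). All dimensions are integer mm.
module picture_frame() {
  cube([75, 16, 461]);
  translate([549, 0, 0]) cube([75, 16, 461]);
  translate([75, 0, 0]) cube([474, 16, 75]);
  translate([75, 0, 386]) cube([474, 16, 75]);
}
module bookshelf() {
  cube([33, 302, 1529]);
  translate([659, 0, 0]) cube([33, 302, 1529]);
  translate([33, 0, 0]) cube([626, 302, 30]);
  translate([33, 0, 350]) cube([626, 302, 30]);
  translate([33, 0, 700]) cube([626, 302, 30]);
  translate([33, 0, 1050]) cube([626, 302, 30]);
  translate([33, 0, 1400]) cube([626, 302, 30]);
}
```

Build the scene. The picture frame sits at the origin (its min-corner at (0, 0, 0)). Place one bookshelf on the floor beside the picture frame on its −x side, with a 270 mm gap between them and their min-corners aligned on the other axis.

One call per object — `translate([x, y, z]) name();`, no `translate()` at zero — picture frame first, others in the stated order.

picture_frame();
translate([-962, 0, 0]) bookshelf();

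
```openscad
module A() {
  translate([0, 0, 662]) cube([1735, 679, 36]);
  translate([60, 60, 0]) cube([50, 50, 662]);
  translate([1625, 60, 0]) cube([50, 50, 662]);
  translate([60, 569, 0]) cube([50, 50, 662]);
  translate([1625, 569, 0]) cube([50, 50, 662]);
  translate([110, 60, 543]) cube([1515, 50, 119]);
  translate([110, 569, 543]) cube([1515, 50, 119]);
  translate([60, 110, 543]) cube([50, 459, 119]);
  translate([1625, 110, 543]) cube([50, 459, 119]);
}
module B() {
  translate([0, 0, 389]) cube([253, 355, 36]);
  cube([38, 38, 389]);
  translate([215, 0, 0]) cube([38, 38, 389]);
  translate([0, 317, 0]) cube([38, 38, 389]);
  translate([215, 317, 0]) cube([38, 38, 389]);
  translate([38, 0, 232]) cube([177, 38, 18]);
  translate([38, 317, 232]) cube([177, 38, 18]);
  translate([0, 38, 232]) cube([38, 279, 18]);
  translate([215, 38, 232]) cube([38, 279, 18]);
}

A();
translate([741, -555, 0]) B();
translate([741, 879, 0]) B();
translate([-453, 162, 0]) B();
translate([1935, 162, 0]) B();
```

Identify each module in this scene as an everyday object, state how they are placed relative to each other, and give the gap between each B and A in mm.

A is a table. B is a stool. Four stools sit around the table at the −y, +y, −x, +x sides. The gap between each stool and the table is 200 mm.

Each stool's nearest face is 200 mm from the table's bounding box.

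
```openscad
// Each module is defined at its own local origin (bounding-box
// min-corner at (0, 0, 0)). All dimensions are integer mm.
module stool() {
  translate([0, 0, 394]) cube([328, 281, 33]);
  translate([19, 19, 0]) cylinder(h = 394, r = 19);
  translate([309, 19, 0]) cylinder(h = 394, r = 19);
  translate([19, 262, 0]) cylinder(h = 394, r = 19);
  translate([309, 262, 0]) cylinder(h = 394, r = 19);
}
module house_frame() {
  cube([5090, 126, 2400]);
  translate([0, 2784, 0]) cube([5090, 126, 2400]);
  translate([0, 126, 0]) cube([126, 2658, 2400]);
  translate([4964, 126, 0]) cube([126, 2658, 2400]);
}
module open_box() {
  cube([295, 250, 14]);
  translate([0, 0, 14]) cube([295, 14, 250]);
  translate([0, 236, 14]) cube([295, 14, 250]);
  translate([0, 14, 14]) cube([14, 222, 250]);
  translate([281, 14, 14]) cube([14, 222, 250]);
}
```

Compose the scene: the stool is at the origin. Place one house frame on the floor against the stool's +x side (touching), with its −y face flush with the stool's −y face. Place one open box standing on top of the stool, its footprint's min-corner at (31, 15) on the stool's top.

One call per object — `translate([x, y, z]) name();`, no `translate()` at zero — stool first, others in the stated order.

stool();
translate([328, 0, 0]) house_frame();
translate([31, 15, 427]) open_box();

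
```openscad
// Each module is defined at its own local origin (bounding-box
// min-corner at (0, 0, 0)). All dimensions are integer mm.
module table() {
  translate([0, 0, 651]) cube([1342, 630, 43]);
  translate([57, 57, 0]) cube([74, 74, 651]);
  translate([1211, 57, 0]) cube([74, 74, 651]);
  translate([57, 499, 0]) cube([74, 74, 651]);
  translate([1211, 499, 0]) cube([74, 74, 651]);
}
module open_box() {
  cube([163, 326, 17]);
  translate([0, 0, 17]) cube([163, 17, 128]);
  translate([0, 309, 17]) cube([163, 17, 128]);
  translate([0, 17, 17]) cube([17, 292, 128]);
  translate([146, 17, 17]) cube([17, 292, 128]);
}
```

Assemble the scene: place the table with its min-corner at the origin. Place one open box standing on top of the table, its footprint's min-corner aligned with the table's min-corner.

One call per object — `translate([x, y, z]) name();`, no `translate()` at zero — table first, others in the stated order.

table();
translate([0, 0, 694]) open_box();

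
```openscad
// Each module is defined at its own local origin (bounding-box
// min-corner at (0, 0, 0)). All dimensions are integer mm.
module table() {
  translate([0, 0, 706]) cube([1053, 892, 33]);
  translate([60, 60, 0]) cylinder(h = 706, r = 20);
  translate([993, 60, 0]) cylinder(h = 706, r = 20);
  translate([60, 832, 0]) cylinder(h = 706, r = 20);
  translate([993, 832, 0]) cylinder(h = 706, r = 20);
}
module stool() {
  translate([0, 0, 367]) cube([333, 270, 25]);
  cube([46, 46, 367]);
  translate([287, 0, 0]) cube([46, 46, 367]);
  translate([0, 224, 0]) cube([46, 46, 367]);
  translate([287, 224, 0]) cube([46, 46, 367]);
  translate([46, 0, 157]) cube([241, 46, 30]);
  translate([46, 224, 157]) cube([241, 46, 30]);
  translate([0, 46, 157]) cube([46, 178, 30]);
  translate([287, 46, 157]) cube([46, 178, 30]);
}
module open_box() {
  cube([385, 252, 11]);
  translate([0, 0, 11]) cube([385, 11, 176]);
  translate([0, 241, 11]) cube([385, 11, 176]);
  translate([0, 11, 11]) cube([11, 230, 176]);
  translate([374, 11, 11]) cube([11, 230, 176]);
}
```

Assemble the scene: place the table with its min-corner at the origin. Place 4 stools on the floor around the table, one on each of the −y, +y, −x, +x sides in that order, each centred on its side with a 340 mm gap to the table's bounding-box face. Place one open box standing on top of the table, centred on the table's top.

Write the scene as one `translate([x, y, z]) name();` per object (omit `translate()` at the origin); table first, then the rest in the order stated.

table();
translate([360, -610, 0]) stool();
translate([360, 1232, 0]) stool();
translate([-673, 311, 0]) stool();
translate([1393, 311, 0]) stool();
translate([334, 320, 739]) open_box();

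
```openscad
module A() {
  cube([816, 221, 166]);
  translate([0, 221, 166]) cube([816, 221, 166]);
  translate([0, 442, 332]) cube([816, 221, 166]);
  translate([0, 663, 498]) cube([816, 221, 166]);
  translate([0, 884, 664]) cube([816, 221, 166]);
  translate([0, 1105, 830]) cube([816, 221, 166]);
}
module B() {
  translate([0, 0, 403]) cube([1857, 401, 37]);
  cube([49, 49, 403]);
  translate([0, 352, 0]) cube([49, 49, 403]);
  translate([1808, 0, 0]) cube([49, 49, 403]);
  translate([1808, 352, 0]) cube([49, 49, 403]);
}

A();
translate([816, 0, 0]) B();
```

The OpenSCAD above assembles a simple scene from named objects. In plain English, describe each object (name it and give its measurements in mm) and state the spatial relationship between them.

A is a run of 6 identical solid stair steps. Each tread is 816×221 mm and each step block is 166 mm high. Step 1 rests on the floor; step k is offset from step 1 by (k−1)×221 mm in y and (k−1)×166 mm in z.

B is a long wooden bench with a 1857 mm (x) × 401 mm (y) seat, 37 mm thick, its top surface 440 mm above the floor. Four 49 mm square legs at the seat corners, flush with the edges, run from z = 0 to the seat underside.

The bench is against the staircase's +x side, with their −y faces flush.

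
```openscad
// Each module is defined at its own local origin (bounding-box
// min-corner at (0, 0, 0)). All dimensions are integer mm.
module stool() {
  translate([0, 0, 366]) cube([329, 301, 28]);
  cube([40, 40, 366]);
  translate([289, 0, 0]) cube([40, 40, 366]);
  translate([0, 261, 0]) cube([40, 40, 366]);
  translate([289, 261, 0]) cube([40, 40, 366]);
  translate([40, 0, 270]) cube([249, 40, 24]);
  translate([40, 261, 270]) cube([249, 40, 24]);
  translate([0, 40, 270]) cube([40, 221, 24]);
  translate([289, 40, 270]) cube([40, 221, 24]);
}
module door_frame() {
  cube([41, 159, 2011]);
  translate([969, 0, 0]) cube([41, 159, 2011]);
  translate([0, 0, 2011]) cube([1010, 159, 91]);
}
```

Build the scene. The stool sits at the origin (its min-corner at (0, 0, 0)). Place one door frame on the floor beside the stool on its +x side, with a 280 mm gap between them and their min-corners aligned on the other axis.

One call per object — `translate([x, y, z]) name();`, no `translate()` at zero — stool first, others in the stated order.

stool();
translate([609, 0, 0]) door_frame();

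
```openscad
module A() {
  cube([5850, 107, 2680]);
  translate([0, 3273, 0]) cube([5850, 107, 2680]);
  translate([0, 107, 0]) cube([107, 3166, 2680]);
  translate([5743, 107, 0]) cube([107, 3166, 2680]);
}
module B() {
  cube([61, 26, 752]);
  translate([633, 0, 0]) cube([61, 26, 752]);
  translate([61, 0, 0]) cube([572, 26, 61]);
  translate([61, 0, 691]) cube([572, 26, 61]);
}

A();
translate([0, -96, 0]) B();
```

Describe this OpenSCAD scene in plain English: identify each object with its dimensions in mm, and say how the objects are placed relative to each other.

A is a box-shaped house frame (walls only): outside footprint 5850×3380 mm, wall height 2680 mm, wall thickness 107 mm. The two y-facing walls run the full x-width; the two x-facing walls fit between the inner faces of the y-facing walls.

B is a picture frame with a 572×630 mm rectangular opening (x by z) and a uniform 61 mm border on every side. Frame depth is 26 mm along y. It is built from two vertical stiles running the full outside height and two horizontal rails spanning the gap between the stiles.

The picture frame is on the floor beside the house frame on its −y side.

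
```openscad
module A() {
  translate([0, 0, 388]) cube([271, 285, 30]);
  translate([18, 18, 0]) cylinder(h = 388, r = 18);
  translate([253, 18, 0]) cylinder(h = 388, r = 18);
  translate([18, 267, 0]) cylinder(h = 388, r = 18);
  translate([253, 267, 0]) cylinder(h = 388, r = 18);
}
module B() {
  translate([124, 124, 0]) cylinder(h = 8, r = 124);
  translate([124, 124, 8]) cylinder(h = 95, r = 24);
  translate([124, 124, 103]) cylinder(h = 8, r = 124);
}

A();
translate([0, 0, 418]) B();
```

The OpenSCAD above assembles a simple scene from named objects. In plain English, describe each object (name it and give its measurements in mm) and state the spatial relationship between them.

A is a four-legged stool. The seat is 271×285 mm, 30 mm thick, top at z = 418 mm. It stands on four round legs, each 36 mm in diameter, from z = 0 to the seat underside, each leg's axis is inset half a diameter from the nearest pair of seat edges (so the leg's bounding box is flush with the corner).

B is a spool: two coaxial disc flanges of radius 124 mm and thickness 8 mm, joined by a core cylinder of radius 24 mm and height 95 mm. The lower flange rests on z = 0 and the three cylinders share a vertical axis.

The spool is on top of the stool.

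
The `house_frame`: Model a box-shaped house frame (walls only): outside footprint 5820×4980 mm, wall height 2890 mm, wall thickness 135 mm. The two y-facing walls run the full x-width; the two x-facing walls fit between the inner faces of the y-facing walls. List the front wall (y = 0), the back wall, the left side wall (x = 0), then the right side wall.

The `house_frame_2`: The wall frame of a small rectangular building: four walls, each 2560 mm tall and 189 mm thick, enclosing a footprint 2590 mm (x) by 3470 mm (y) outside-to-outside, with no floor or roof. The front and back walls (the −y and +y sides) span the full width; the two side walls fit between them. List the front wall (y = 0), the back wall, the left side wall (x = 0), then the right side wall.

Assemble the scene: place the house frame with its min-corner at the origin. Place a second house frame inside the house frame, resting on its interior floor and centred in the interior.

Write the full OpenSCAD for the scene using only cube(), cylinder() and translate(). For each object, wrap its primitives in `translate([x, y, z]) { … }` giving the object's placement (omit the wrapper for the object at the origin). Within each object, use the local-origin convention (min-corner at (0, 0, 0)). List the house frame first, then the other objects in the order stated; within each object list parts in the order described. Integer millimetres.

cube([5820, 135, 2890]);
translate([0, 4845, 0]) cube([5820, 135, 2890]);
translate([0, 135, 0]) cube([135, 4710, 2890]);
translate([5685, 135, 0]) cube([135, 4710, 2890]);
translate([1615, 755, 0]) {
  cube([2590, 189, 2560]);
  translate([0, 3281, 0]) cube([2590, 189, 2560]);
  translate([0, 189, 0]) cube([189, 3092, 2560]);
  translate([2401, 189, 0]) cube([189, 3092, 2560]);
}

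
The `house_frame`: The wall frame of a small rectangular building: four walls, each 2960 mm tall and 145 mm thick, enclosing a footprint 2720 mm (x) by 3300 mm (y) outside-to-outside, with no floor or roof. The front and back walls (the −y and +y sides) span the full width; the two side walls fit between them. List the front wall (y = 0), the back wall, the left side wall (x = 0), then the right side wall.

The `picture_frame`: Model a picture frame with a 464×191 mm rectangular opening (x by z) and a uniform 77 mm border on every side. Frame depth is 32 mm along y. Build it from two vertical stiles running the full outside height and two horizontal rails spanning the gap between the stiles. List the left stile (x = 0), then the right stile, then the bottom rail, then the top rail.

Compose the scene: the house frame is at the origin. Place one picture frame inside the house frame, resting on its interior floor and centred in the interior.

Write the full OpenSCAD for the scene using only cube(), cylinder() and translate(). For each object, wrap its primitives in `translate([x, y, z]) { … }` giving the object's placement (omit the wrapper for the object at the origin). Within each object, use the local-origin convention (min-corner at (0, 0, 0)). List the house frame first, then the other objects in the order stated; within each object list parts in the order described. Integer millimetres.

cube([2720, 145, 2960]);
translate([0, 3155, 0]) cube([2720, 145, 2960]);
translate([0, 145, 0]) cube([145, 3010, 2960]);
translate([2575, 145, 0]) cube([145, 3010, 2960]);
translate([1051, 1634, 0]) {
  cube([77, 32, 345]);
  translate([541, 0, 0]) cube([77, 32, 345]);
  translate([77, 0, 0]) cube([464, 32, 77]);
  translate([77, 0, 268]) cube([464, 32, 77]);
}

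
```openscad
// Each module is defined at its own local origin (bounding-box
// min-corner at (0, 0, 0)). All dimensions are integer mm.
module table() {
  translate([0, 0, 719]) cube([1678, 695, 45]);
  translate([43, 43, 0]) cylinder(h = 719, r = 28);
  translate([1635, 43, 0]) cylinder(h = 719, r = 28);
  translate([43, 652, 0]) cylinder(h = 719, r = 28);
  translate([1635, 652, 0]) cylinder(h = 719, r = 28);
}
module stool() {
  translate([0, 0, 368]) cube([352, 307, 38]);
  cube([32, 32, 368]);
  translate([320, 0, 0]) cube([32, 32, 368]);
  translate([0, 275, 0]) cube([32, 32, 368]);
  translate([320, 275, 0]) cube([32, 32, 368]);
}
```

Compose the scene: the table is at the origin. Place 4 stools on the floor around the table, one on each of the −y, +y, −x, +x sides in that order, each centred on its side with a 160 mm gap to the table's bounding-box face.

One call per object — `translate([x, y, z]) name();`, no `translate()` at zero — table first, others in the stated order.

table();
translate([663, -467, 0]) stool();
translate([663, 855, 0]) stool();
translate([-512, 194, 0]) stool();
translate([1838, 194, 0]) stool();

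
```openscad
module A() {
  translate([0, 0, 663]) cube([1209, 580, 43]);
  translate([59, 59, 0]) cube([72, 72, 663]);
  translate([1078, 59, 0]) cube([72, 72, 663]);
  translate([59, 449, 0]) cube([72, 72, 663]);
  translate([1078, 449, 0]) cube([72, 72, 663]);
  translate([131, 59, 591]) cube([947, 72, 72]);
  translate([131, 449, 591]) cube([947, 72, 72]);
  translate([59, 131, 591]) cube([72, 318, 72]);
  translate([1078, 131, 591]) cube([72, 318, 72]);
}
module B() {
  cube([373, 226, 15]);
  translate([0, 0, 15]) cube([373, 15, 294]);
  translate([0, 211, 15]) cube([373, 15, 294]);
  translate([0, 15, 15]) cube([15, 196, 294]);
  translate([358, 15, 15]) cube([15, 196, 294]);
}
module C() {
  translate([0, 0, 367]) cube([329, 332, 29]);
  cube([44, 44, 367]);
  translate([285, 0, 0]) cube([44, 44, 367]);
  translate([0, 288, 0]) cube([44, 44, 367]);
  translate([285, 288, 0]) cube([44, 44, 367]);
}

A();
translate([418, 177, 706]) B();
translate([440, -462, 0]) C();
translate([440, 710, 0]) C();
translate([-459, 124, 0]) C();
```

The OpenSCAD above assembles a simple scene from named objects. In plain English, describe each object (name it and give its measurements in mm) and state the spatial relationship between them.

A is a table: top 1209 mm (x) × 580 mm (y), 43 mm thick, upper face at z = 706 mm, on four 72×72 mm square legs, each inset 59 mm from the nearest pair of top edges, running from z = 0 to the bottom of the top. Four apron rails, 72 mm thick and 72 mm tall, run between adjacent legs with their top edges flush with the underside of the top and their outer faces flush with the legs' outer faces.

B is an open-topped rectangular box: outside dimensions 373×226×309 mm, with a uniform wall and base thickness of 15 mm. The base is a full 373×226 slab on the floor; four walls sit on top of the base. The front and back walls (the −y and +y sides) span the full width; the two side walls fit between them.

C is a four-legged stool. The seat is 329×332 mm, 29 mm thick, top at z = 396 mm. It stands on four square legs, each 44×44 mm in cross-section, from z = 0 to the seat underside, each flush with a corner of the seat.

The open box is on top of the table, centred. Three stools sit around the table at the −y, +y, −x sides.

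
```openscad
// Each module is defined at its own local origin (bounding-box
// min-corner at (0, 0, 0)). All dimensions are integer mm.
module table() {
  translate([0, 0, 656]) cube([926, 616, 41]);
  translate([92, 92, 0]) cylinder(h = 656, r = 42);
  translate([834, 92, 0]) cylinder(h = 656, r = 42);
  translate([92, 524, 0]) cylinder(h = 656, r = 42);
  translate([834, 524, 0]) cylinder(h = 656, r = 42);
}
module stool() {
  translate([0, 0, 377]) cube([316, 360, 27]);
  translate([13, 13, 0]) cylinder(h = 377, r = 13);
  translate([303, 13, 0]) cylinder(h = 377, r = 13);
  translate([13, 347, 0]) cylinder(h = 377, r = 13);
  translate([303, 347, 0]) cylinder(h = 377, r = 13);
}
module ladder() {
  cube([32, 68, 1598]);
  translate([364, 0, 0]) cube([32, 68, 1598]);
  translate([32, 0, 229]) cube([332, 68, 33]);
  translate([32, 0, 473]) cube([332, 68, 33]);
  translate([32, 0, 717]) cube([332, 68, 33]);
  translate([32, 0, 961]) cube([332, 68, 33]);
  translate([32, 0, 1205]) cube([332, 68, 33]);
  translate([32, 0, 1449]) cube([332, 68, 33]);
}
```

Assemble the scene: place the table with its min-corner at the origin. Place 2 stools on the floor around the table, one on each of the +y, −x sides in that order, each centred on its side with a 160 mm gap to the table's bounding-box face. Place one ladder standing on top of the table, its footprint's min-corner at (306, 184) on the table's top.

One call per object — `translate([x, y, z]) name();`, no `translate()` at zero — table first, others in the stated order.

table();
translate([305, 776, 0]) stool();
translate([-476, 128, 0]) stool();
translate([306, 184, 697]) ladder();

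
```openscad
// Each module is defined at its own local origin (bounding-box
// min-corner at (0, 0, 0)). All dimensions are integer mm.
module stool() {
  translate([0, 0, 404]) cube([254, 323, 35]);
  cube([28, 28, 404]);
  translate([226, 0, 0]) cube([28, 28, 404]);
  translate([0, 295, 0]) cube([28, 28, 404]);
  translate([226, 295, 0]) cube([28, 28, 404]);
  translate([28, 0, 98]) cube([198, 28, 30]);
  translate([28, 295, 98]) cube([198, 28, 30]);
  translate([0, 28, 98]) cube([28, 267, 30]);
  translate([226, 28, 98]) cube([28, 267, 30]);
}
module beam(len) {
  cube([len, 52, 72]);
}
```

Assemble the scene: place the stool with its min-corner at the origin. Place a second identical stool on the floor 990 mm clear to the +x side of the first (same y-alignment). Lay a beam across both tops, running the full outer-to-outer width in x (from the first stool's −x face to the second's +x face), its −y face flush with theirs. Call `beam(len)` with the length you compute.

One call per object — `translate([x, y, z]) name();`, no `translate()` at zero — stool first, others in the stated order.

stool();
translate([1244, 0, 0]) stool();
translate([0, 0, 439]) beam(1498);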